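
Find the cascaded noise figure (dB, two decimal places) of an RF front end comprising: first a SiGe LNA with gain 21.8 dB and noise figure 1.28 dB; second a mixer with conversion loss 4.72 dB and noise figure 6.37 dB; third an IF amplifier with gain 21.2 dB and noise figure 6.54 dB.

1.56 dB

Convert to linear (a loss of L dB is a gain of −L dB): F_i = 10^(NF_i/10), G_i = 10^(G_i,dB/10)
  Stage 1: F_1 = 10^(1.28/10) = 1.343, G_1 = 10^(21.8/10) = 151.4
  Stage 2: F_2 = 10^(6.37/10) = 4.335, G_2 = 10^(−4.72/10) = 0.3373
  Stage 3: F_3 = 10^(6.54/10) = 4.508, G_3 = 10^(21.2/10) = 131.8
Friis cascade:
  F = 1.343 + (4.335 − 1)/151.4 + (4.508 − 1)/51.05 = 1.434
NF = 10 log₁₀(1.434) = 1.56 dB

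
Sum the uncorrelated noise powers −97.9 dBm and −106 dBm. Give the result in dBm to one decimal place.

Convert to linear, add, convert back:
P₁ = 1.62×10⁻¹³ W, P₂ = 2.51×10⁻¹⁴ W
P_tot = 1.87×10⁻¹³ W → 10 log₁₀(P_tot / 10⁻³) = −97.3 dBm

−97.3 dBm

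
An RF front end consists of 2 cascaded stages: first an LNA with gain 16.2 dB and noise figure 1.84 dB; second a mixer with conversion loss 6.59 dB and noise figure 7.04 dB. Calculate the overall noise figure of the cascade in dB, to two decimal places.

Convert to linear (a loss of L dB is a gain of −L dB): F_i = 10^(NF_i/10), G_i = 10^(G_i,dB/10)
  Stage 1: F_1 = 10^(1.84/10) = 1.528, G_1 = 10^(16.2/10) = 41.69
  Stage 2: F_2 = 10^(7.04/10) = 5.058, G_2 = 10^(−6.59/10) = 0.2193
Friis cascade:
  F = 1.528 + (5.058 − 1)/41.69 = 1.625
NF = 10 log₁₀(1.625) = 2.11 dB

2.11 dB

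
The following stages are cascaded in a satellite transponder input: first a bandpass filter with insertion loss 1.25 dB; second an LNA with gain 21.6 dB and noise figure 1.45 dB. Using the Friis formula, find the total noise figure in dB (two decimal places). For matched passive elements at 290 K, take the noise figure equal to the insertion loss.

Convert to linear (a loss of L dB is a gain of −L dB): F_i = 10^(NF_i/10), G_i = 10^(G_i,dB/10)
  Stage 1: F_1 = 10^(1.25/10) = 1.334, G_1 = 10^(−1.25/10) = 0.7499
  Stage 2: F_2 = 10^(1.45/10) = 1.396, G_2 = 10^(21.6/10) = 144.5
Friis cascade:
  F = 1.334 + (1.396 − 1)/0.7499 = 1.862
NF = 10 log₁₀(1.862) = 2.70 dB

2.70 dB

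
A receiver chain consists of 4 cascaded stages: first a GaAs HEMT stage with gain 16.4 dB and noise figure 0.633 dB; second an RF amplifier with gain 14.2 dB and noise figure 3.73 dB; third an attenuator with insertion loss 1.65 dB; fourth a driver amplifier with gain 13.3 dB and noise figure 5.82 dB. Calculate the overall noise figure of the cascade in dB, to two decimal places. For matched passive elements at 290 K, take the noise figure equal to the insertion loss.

0.76 dB

Convert to linear (a loss of L dB is a gain of −L dB): F_i = 10^(NF_i/10), G_i = 10^(G_i,dB/10)
  Stage 1: F_1 = 10^(0.633/10) = 1.157, G_1 = 10^(16.4/10) = 43.65
  Stage 2: F_2 = 10^(3.73/10) = 2.360, G_2 = 10^(14.2/10) = 26.30
  Stage 3: F_3 = 10^(1.65/10) = 1.462, G_3 = 10^(−1.65/10) = 0.6839
  Stage 4: F_4 = 10^(5.82/10) = 3.819, G_4 = 10^(13.3/10) = 21.38
Friis cascade:
  F = 1.157 + (2.360 − 1)/43.65 + (1.462 − 1)/1148 + (3.819 − 1)/785.2 = 1.192
NF = 10 log₁₀(1.192) = 0.76 dB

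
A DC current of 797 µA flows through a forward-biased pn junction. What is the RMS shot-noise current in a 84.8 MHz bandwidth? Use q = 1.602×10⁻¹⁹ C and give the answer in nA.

I_n = √(2qI·B)
2qI·B = 2 × 1.602×10⁻¹⁹ × 7.97×10⁻⁴ × 8.48×10⁷ = 2.17×10⁻¹⁴ A²
I_n = √(2.17×10⁻¹⁴) = 1.47×10⁻⁷ A = 147 nA

147 nA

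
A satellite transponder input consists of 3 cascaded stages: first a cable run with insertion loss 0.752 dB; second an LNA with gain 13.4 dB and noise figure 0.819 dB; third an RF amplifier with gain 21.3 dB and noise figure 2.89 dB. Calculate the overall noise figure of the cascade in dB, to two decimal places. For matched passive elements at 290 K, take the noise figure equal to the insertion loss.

1.72 dB

Convert to linear (a loss of L dB is a gain of −L dB): F_i = 10^(NF_i/10), G_i = 10^(G_i,dB/10)
  Stage 1: F_1 = 10^(0.752/10) = 1.189, G_1 = 10^(−0.752/10) = 0.8410
  Stage 2: F_2 = 10^(0.819/10) = 1.208, G_2 = 10^(13.4/10) = 21.88
  Stage 3: F_3 = 10^(2.89/10) = 1.945, G_3 = 10^(21.3/10) = 134.9
Friis cascade:
  F = 1.189 + (1.208 − 1)/0.8410 + (1.945 − 1)/18.40 = 1.487
NF = 10 log₁₀(1.487) = 1.72 dB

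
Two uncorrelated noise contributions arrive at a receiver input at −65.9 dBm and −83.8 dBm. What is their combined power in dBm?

−65.8 dBm

Convert to linear, add, convert back:
P₁ = 2.57×10⁻¹⁰ W, P₂ = 4.17×10⁻¹² W
P_tot = 2.61×10⁻¹⁰ W → 10 log₁₀(P_tot / 10⁻³) = −65.8 dBm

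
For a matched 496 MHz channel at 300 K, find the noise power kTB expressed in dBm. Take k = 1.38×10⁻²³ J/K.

P_n = kTB = 1.38×10⁻²³ × 300 × 4.96×10⁸ = 2.05×10⁻¹² W
In dBm: 10 log₁₀(2.05×10⁻¹² / 10⁻³) = −86.9 dBm

−86.9 dBm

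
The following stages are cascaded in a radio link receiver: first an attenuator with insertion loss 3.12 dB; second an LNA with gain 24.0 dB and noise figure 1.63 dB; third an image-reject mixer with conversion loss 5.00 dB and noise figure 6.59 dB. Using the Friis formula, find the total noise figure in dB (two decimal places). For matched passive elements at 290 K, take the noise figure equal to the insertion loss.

4.79 dB

Convert to linear (a loss of L dB is a gain of −L dB): F_i = 10^(NF_i/10), G_i = 10^(G_i,dB/10)
  Stage 1: F_1 = 10^(3.12/10) = 2.051, G_1 = 10^(−3.12/10) = 0.4875
  Stage 2: F_2 = 10^(1.63/10) = 1.455, G_2 = 10^(24.0/10) = 251.2
  Stage 3: F_3 = 10^(6.59/10) = 4.560, G_3 = 10^(−5.00/10) = 0.3162
Friis cascade:
  F = 2.051 + (1.455 − 1)/0.4875 + (4.560 − 1)/122.5 = 3.014
NF = 10 log₁₀(3.014) = 4.79 dB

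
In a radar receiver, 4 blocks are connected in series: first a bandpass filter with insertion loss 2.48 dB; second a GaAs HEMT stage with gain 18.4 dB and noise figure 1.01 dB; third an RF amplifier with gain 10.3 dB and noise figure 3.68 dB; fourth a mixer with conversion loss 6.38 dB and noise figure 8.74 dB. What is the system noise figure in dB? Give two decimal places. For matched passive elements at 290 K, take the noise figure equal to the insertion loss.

3.59 dB

Convert to linear (a loss of L dB is a gain of −L dB): F_i = 10^(NF_i/10), G_i = 10^(G_i,dB/10)
  Stage 1: F_1 = 10^(2.48/10) = 1.770, G_1 = 10^(−2.48/10) = 0.5649
  Stage 2: F_2 = 10^(1.01/10) = 1.262, G_2 = 10^(18.4/10) = 69.18
  Stage 3: F_3 = 10^(3.68/10) = 2.333, G_3 = 10^(10.3/10) = 10.72
  Stage 4: F_4 = 10^(8.74/10) = 7.482, G_4 = 10^(−6.38/10) = 0.2301
Friis cascade:
  F = 1.770 + (1.262 − 1)/0.5649 + (2.333 − 1)/39.08 + (7.482 − 1)/418.8 = 2.283
NF = 10 log₁₀(2.283) = 3.59 dB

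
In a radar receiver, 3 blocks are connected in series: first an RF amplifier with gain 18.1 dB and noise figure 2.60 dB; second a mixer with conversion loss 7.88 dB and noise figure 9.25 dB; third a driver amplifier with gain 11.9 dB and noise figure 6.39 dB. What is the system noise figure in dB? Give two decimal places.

Convert to linear (a loss of L dB is a gain of −L dB): F_i = 10^(NF_i/10), G_i = 10^(G_i,dB/10)
  Stage 1: F_1 = 10^(2.60/10) = 1.820, G_1 = 10^(18.1/10) = 64.57
  Stage 2: F_2 = 10^(9.25/10) = 8.414, G_2 = 10^(−7.88/10) = 0.1629
  Stage 3: F_3 = 10^(6.39/10) = 4.355, G_3 = 10^(11.9/10) = 15.49
Friis cascade:
  F = 1.820 + (8.414 − 1)/64.57 + (4.355 − 1)/10.52 = 2.253
NF = 10 log₁₀(2.253) = 3.53 dB

3.53 dB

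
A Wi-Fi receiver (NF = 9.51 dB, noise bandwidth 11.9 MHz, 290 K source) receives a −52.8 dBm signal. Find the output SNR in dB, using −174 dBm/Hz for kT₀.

40.9 dB

Noise floor: N = −174 + 10 log₁₀(B) + NF
10 log₁₀(1.19×10⁷) = 70.76 dB
N = −174 + 70.76 + 9.51 = −93.73 dBm
SNR = P_sig − N = −52.8 − (−93.73) = 40.93 dB → 40.9 dB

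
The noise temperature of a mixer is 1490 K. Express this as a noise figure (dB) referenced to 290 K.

7.88 dB

F = 1 + T_e/T₀ = 1 + 1490/290 = 6.13793
NF = 10 log₁₀(6.13793) = 7.88 dB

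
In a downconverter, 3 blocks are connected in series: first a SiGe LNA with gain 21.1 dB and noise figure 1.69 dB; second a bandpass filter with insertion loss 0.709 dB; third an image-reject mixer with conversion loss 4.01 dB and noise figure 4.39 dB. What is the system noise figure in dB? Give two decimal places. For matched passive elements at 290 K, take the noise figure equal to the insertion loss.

1.74 dB

Convert to linear (a loss of L dB is a gain of −L dB): F_i = 10^(NF_i/10), G_i = 10^(G_i,dB/10)
  Stage 1: F_1 = 10^(1.69/10) = 1.476, G_1 = 10^(21.1/10) = 128.8
  Stage 2: F_2 = 10^(0.709/10) = 1.177, G_2 = 10^(−0.709/10) = 0.8494
  Stage 3: F_3 = 10^(4.39/10) = 2.748, G_3 = 10^(−4.01/10) = 0.3972
Friis cascade:
  F = 1.476 + (1.177 − 1)/128.8 + (2.748 − 1)/109.4 = 1.493
NF = 10 log₁₀(1.493) = 1.74 dB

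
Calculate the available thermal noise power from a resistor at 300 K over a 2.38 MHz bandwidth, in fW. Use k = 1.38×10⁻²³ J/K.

9.85 fW

P_n = kTB = 1.38×10⁻²³ × 300 × 2.38×10⁶ = 9.85×10⁻¹⁵ W = 9.85 fW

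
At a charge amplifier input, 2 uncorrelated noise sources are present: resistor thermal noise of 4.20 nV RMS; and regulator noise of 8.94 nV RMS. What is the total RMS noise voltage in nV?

9.88 nV

Uncorrelated sources add in power (mean-square): V_tot = √(ΣV_i²)
V_tot = √[(4.20×10⁻⁹)² + (8.94×10⁻⁹)²] = 9.88×10⁻⁹ V = 9.88 nV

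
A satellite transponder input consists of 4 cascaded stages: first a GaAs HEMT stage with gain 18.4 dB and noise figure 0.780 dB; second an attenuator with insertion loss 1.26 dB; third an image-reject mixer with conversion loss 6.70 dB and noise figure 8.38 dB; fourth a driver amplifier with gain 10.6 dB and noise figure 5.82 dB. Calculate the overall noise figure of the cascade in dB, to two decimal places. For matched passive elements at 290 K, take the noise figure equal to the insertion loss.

Convert to linear (a loss of L dB is a gain of −L dB): F_i = 10^(NF_i/10), G_i = 10^(G_i,dB/10)
  Stage 1: F_1 = 10^(0.780/10) = 1.197, G_1 = 10^(18.4/10) = 69.18
  Stage 2: F_2 = 10^(1.26/10) = 1.337, G_2 = 10^(−1.26/10) = 0.7482
  Stage 3: F_3 = 10^(8.38/10) = 6.887, G_3 = 10^(−6.70/10) = 0.2138
  Stage 4: F_4 = 10^(5.82/10) = 3.819, G_4 = 10^(10.6/10) = 11.48
Friis cascade:
  F = 1.197 + (1.337 − 1)/69.18 + (6.887 − 1)/51.76 + (3.819 − 1)/11.07 = 1.570
NF = 10 log₁₀(1.570) = 1.96 dB

1.96 dB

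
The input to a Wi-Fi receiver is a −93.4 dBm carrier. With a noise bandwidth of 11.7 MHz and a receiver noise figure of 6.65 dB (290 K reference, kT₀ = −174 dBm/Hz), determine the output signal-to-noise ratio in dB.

Noise floor: N = −174 + 10 log₁₀(B) + NF
10 log₁₀(1.17×10⁷) = 70.68 dB
N = −174 + 70.68 + 6.65 = −96.67 dBm
SNR = P_sig − N = −93.4 − (−96.67) = 3.27 dB → 3.3 dB

3.3 dB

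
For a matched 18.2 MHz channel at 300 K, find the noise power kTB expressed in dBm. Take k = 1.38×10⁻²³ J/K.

−101.2 dBm

P_n = kTB = 1.38×10⁻²³ × 300 × 1.82×10⁷ = 7.53×10⁻¹⁴ W
In dBm: 10 log₁₀(7.53×10⁻¹⁴ / 10⁻³) = −101.2 dBm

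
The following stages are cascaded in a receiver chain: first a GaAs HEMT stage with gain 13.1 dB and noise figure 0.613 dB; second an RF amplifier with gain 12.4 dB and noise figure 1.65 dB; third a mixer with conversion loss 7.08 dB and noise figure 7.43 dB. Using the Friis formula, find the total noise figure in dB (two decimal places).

Convert to linear (a loss of L dB is a gain of −L dB): F_i = 10^(NF_i/10), G_i = 10^(G_i,dB/10)
  Stage 1: F_1 = 10^(0.613/10) = 1.152, G_1 = 10^(13.1/10) = 20.42
  Stage 2: F_2 = 10^(1.65/10) = 1.462, G_2 = 10^(12.4/10) = 17.38
  Stage 3: F_3 = 10^(7.43/10) = 5.534, G_3 = 10^(−7.08/10) = 0.1959
Friis cascade:
  F = 1.152 + (1.462 − 1)/20.42 + (5.534 − 1)/354.8 = 1.187
NF = 10 log₁₀(1.187) = 0.74 dB

0.74 dB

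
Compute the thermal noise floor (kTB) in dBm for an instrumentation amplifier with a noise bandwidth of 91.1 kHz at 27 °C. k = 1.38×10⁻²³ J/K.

−124.2 dBm

T = 27 °C + 273.15 = 300.15 K
P_n = kTB = 1.38×10⁻²³ × 300.15 × 9.11×10⁴ = 3.77×10⁻¹⁶ W
In dBm: 10 log₁₀(3.77×10⁻¹⁶ / 10⁻³) = −124.2 dBm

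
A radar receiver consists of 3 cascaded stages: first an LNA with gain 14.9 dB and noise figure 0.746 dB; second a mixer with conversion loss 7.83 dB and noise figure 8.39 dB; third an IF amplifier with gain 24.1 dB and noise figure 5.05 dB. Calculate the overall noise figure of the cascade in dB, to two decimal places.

Convert to linear (a loss of L dB is a gain of −L dB): F_i = 10^(NF_i/10), G_i = 10^(G_i,dB/10)
  Stage 1: F_1 = 10^(0.746/10) = 1.187, G_1 = 10^(14.9/10) = 30.90
  Stage 2: F_2 = 10^(8.39/10) = 6.902, G_2 = 10^(−7.83/10) = 0.1648
  Stage 3: F_3 = 10^(5.05/10) = 3.199, G_3 = 10^(24.1/10) = 257.0
Friis cascade:
  F = 1.187 + (6.902 − 1)/30.90 + (3.199 − 1)/5.093 = 1.810
NF = 10 log₁₀(1.810) = 2.58 dB

2.58 dB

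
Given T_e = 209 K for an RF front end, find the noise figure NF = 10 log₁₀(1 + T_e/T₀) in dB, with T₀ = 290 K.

F = 1 + T_e/T₀ = 1 + 209/290 = 1.72069
NF = 10 log₁₀(1.72069) = 2.36 dB

2.36 dB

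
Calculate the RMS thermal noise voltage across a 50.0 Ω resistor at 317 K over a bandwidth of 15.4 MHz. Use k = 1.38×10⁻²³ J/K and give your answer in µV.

V_n = √(4kTRB)
4kTRB = 4 × 1.38×10⁻²³ × 317 × 5.00×10¹ × 1.54×10⁷ = 1.35×10⁻¹¹ V²
V_n = √(1.35×10⁻¹¹) = 3.67×10⁻⁶ V = 3.67 µV

3.67 µV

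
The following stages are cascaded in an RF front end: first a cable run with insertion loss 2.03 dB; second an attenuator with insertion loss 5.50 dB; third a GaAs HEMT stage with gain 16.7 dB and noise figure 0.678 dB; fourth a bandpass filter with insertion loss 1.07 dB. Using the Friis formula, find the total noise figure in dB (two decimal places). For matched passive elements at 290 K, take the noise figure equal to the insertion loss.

Convert to linear (a loss of L dB is a gain of −L dB): F_i = 10^(NF_i/10), G_i = 10^(G_i,dB/10)
  Stage 1: F_1 = 10^(2.03/10) = 1.596, G_1 = 10^(−2.03/10) = 0.6266
  Stage 2: F_2 = 10^(5.50/10) = 3.548, G_2 = 10^(−5.50/10) = 0.2818
  Stage 3: F_3 = 10^(0.678/10) = 1.169, G_3 = 10^(16.7/10) = 46.77
  Stage 4: F_4 = 10^(1.07/10) = 1.279, G_4 = 10^(−1.07/10) = 0.7816
Friis cascade:
  F = 1.596 + (3.548 − 1)/0.6266 + (1.169 − 1)/0.1766 + (1.279 − 1)/8.260 = 6.653
NF = 10 log₁₀(6.653) = 8.23 dB

8.23 dB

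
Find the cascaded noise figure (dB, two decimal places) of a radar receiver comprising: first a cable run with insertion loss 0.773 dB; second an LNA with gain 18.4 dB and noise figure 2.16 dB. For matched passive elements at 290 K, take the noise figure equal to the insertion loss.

Convert to linear (a loss of L dB is a gain of −L dB): F_i = 10^(NF_i/10), G_i = 10^(G_i,dB/10)
  Stage 1: F_1 = 10^(0.773/10) = 1.195, G_1 = 10^(−0.773/10) = 0.8370
  Stage 2: F_2 = 10^(2.16/10) = 1.644, G_2 = 10^(18.4/10) = 69.18
Friis cascade:
  F = 1.195 + (1.644 − 1)/0.8370 = 1.965
NF = 10 log₁₀(1.965) = 2.93 dB

2.93 dB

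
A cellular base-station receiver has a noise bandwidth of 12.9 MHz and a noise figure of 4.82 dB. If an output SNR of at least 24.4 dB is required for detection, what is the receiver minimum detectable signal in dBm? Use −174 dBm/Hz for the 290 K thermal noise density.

Sensitivity = −174 + 10 log₁₀(B) + NF + SNR_min
= −174 + 71.11 + 4.82 + 24.4
= −73.67 dBm → −73.7 dBm

−73.7 dBm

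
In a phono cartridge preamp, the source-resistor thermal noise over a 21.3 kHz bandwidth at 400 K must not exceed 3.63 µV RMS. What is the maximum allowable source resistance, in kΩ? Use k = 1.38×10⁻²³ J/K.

28.0 kΩ

Johnson–Nyquist: V_n = √(4kTRB) ⇒ R = V_n² / (4kTB)
4kTB = 4 × 1.38×10⁻²³ × 400 × 2.13×10⁴ = 4.70×10⁻¹⁶
R = (3.63×10⁻⁶)² / 4.70×10⁻¹⁶ = 2.80×10⁴ Ω = 28.0 kΩ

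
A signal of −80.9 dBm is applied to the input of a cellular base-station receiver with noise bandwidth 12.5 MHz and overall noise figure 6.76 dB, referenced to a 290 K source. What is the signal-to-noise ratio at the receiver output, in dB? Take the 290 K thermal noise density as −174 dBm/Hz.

Noise floor: N = −174 + 10 log₁₀(B) + NF
10 log₁₀(1.25×10⁷) = 70.97 dB
N = −174 + 70.97 + 6.76 = −96.27 dBm
SNR = P_sig − N = −80.9 − (−96.27) = 15.37 dB → 15.4 dB

15.4 dB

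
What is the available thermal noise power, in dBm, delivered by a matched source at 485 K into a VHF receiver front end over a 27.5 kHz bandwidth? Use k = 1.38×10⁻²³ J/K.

−127.4 dBm

P_n = kTB = 1.38×10⁻²³ × 485 × 2.75×10⁴ = 1.84×10⁻¹⁶ W
In dBm: 10 log₁₀(1.84×10⁻¹⁶ / 10⁻³) = −127.4 dBm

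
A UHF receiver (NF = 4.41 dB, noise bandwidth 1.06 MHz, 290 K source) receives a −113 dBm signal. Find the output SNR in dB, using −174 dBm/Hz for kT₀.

−3.7 dB

Noise floor: N = −174 + 10 log₁₀(B) + NF
10 log₁₀(1.06×10⁶) = 60.25 dB
N = −174 + 60.25 + 4.41 = −109.34 dBm
SNR = P_sig − N = −113 − (−109.34) = −3.66 dB → −3.7 dB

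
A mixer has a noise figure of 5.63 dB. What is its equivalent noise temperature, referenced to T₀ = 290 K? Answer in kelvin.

770 K

F = 10^(5.63/10) = 3.65595
T_e = (F − 1)·T₀ = (3.65595 − 1) × 290 = 770 K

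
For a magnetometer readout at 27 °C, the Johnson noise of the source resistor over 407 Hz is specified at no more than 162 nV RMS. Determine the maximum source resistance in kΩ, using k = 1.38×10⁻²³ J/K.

T = 27 °C + 273.15 = 300.15 K
Johnson–Nyquist: V_n = √(4kTRB) ⇒ R = V_n² / (4kTB)
4kTB = 4 × 1.38×10⁻²³ × 300.15 × 4.07×10² = 6.74×10⁻¹⁸
R = (1.62×10⁻⁷)² / 6.74×10⁻¹⁸ = 3.89×10³ Ω = 3.89 kΩ

3.89 kΩ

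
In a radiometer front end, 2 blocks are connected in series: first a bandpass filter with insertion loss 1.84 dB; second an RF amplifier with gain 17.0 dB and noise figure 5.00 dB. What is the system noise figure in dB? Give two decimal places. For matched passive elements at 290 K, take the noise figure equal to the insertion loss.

Convert to linear (a loss of L dB is a gain of −L dB): F_i = 10^(NF_i/10), G_i = 10^(G_i,dB/10)
  Stage 1: F_1 = 10^(1.84/10) = 1.528, G_1 = 10^(−1.84/10) = 0.6546
  Stage 2: F_2 = 10^(5.00/10) = 3.162, G_2 = 10^(17.0/10) = 50.12
Friis cascade:
  F = 1.528 + (3.162 − 1)/0.6546 = 4.831
NF = 10 log₁₀(4.831) = 6.84 dB

6.84 dB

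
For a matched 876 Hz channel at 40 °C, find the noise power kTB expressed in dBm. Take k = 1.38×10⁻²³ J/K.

−144.2 dBm

T = 40 °C + 273.15 = 313.15 K
P_n = kTB = 1.38×10⁻²³ × 313.15 × 8.76×10² = 3.79×10⁻¹⁸ W
In dBm: 10 log₁₀(3.79×10⁻¹⁸ / 10⁻³) = −144.2 dBm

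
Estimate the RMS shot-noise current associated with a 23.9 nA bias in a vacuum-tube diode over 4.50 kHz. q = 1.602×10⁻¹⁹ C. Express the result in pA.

5.87 pA

I_n = √(2qI·B)
2qI·B = 2 × 1.602×10⁻¹⁹ × 2.39×10⁻⁸ × 4.50×10³ = 3.45×10⁻²³ A²
I_n = √(3.45×10⁻²³) = 5.87×10⁻¹² A = 5.87 pA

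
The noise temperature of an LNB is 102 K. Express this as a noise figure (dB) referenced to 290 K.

F = 1 + T_e/T₀ = 1 + 102/290 = 1.35172
NF = 10 log₁₀(1.35172) = 1.31 dB

1.31 dB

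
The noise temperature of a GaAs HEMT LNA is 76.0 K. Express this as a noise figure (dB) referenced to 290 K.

1.01 dB

F = 1 + T_e/T₀ = 1 + 76.0/290 = 1.26207
NF = 10 log₁₀(1.26207) = 1.01 dB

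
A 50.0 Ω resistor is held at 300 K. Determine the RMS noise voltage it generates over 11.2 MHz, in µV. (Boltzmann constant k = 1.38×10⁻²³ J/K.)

V_n = √(4kTRB)
4kTRB = 4 × 1.38×10⁻²³ × 300 × 5.00×10¹ × 1.12×10⁷ = 9.27×10⁻¹² V²
V_n = √(9.27×10⁻¹²) = 3.05×10⁻⁶ V = 3.05 µV

3.05 µV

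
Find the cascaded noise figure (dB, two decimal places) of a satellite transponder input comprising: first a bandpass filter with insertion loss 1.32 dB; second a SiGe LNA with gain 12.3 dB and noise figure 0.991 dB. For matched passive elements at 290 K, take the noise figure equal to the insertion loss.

2.31 dB

Convert to linear (a loss of L dB is a gain of −L dB): F_i = 10^(NF_i/10), G_i = 10^(G_i,dB/10)
  Stage 1: F_1 = 10^(1.32/10) = 1.355, G_1 = 10^(−1.32/10) = 0.7379
  Stage 2: F_2 = 10^(0.991/10) = 1.256, G_2 = 10^(12.3/10) = 16.98
Friis cascade:
  F = 1.355 + (1.256 − 1)/0.7379 = 1.703
NF = 10 log₁₀(1.703) = 2.31 dB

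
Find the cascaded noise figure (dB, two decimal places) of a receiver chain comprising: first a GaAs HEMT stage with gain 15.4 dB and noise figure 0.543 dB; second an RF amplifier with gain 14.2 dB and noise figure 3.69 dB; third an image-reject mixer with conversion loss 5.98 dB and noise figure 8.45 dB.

Convert to linear (a loss of L dB is a gain of −L dB): F_i = 10^(NF_i/10), G_i = 10^(G_i,dB/10)
  Stage 1: F_1 = 10^(0.543/10) = 1.133, G_1 = 10^(15.4/10) = 34.67
  Stage 2: F_2 = 10^(3.69/10) = 2.339, G_2 = 10^(14.2/10) = 26.30
  Stage 3: F_3 = 10^(8.45/10) = 6.998, G_3 = 10^(−5.98/10) = 0.2523
Friis cascade:
  F = 1.133 + (2.339 − 1)/34.67 + (6.998 − 1)/912.0 = 1.178
NF = 10 log₁₀(1.178) = 0.71 dB

0.71 dB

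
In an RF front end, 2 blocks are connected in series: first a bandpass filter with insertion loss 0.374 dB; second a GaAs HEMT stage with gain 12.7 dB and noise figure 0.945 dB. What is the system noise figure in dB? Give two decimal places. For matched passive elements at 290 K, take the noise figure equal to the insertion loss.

Convert to linear (a loss of L dB is a gain of −L dB): F_i = 10^(NF_i/10), G_i = 10^(G_i,dB/10)
  Stage 1: F_1 = 10^(0.374/10) = 1.090, G_1 = 10^(−0.374/10) = 0.9175
  Stage 2: F_2 = 10^(0.945/10) = 1.243, G_2 = 10^(12.7/10) = 18.62
Friis cascade:
  F = 1.090 + (1.243 − 1)/0.9175 = 1.355
NF = 10 log₁₀(1.355) = 1.32 dB

1.32 dB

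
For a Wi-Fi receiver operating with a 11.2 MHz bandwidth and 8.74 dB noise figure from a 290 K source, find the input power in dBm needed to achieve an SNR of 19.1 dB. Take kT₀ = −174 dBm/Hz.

−75.7 dBm

Sensitivity = −174 + 10 log₁₀(B) + NF + SNR_min
= −174 + 70.49 + 8.74 + 19.1
= −75.67 dBm → −75.7 dBm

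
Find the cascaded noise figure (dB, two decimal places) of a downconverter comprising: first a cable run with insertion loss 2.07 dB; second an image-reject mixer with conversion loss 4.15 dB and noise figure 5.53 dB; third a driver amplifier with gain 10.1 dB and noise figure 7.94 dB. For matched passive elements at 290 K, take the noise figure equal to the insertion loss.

14.41 dB

Convert to linear (a loss of L dB is a gain of −L dB): F_i = 10^(NF_i/10), G_i = 10^(G_i,dB/10)
  Stage 1: F_1 = 10^(2.07/10) = 1.611, G_1 = 10^(−2.07/10) = 0.6209
  Stage 2: F_2 = 10^(5.53/10) = 3.573, G_2 = 10^(−4.15/10) = 0.3846
  Stage 3: F_3 = 10^(7.94/10) = 6.223, G_3 = 10^(10.1/10) = 10.23
Friis cascade:
  F = 1.611 + (3.573 − 1)/0.6209 + (6.223 − 1)/0.2388 = 27.63
NF = 10 log₁₀(27.63) = 14.41 dB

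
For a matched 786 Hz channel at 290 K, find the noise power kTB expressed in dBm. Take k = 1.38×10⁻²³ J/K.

−145.0 dBm

P_n = kTB = 1.38×10⁻²³ × 290 × 7.86×10² = 3.15×10⁻¹⁸ W
In dBm: 10 log₁₀(3.15×10⁻¹⁸ / 10⁻³) = −145.0 dBm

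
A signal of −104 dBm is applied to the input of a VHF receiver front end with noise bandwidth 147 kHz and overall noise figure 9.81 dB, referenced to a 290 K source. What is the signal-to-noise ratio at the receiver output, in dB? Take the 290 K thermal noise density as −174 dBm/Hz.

Noise floor: N = −174 + 10 log₁₀(B) + NF
10 log₁₀(1.47×10⁵) = 51.67 dB
N = −174 + 51.67 + 9.81 = −112.52 dBm
SNR = P_sig − N = −104 − (−112.52) = 8.52 dB → 8.5 dB

8.5 dB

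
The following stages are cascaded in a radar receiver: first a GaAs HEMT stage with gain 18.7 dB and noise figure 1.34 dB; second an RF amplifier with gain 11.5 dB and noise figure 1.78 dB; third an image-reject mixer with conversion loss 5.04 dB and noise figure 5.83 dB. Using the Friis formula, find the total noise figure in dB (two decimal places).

1.37 dB

Convert to linear (a loss of L dB is a gain of −L dB): F_i = 10^(NF_i/10), G_i = 10^(G_i,dB/10)
  Stage 1: F_1 = 10^(1.34/10) = 1.361, G_1 = 10^(18.7/10) = 74.13
  Stage 2: F_2 = 10^(1.78/10) = 1.507, G_2 = 10^(11.5/10) = 14.13
  Stage 3: F_3 = 10^(5.83/10) = 3.828, G_3 = 10^(−5.04/10) = 0.3133
Friis cascade:
  F = 1.361 + (1.507 − 1)/74.13 + (3.828 − 1)/1047 = 1.371
NF = 10 log₁₀(1.371) = 1.37 dB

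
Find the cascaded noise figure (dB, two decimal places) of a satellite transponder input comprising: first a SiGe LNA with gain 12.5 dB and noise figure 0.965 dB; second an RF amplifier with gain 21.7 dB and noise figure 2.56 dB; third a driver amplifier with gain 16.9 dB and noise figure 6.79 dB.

1.12 dB

Convert to linear (a loss of L dB is a gain of −L dB): F_i = 10^(NF_i/10), G_i = 10^(G_i,dB/10)
  Stage 1: F_1 = 10^(0.965/10) = 1.249, G_1 = 10^(12.5/10) = 17.78
  Stage 2: F_2 = 10^(2.56/10) = 1.803, G_2 = 10^(21.7/10) = 147.9
  Stage 3: F_3 = 10^(6.79/10) = 4.775, G_3 = 10^(16.9/10) = 48.98
Friis cascade:
  F = 1.249 + (1.803 − 1)/17.78 + (4.775 − 1)/2630 = 1.295
NF = 10 log₁₀(1.295) = 1.12 dB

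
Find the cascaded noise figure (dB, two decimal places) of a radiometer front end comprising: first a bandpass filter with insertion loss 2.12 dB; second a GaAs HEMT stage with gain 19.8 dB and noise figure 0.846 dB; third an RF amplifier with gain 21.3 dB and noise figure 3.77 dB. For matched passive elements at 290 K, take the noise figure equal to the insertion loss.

Convert to linear (a loss of L dB is a gain of −L dB): F_i = 10^(NF_i/10), G_i = 10^(G_i,dB/10)
  Stage 1: F_1 = 10^(2.12/10) = 1.629, G_1 = 10^(−2.12/10) = 0.6138
  Stage 2: F_2 = 10^(0.846/10) = 1.215, G_2 = 10^(19.8/10) = 95.50
  Stage 3: F_3 = 10^(3.77/10) = 2.382, G_3 = 10^(21.3/10) = 134.9
Friis cascade:
  F = 1.629 + (1.215 − 1)/0.6138 + (2.382 − 1)/58.61 = 2.003
NF = 10 log₁₀(2.003) = 3.02 dB

3.02 dB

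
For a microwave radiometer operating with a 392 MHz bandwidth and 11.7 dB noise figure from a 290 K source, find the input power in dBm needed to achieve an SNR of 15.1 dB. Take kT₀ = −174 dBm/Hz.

Sensitivity = −174 + 10 log₁₀(B) + NF + SNR_min
= −174 + 85.93 + 11.7 + 15.1
= −61.27 dBm → −61.3 dBm

−61.3 dBm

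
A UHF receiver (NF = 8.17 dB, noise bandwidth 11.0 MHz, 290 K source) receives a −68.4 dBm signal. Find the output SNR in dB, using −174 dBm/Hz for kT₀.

27.0 dB

Noise floor: N = −174 + 10 log₁₀(B) + NF
10 log₁₀(1.10×10⁷) = 70.41 dB
N = −174 + 70.41 + 8.17 = −95.42 dBm
SNR = P_sig − N = −68.4 − (−95.42) = 27.02 dB → 27.0 dB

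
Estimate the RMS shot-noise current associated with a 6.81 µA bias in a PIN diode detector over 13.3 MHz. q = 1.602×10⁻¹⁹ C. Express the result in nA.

I_n = √(2qI·B)
2qI·B = 2 × 1.602×10⁻¹⁹ × 6.81×10⁻⁶ × 1.33×10⁷ = 2.90×10⁻¹⁷ A²
I_n = √(2.90×10⁻¹⁷) = 5.39×10⁻⁹ A = 5.39 nA

5.39 nA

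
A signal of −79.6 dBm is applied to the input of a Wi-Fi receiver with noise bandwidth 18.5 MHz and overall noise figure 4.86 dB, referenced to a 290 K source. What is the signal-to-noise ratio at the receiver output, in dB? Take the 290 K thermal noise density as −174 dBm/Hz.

Noise floor: N = −174 + 10 log₁₀(B) + NF
10 log₁₀(1.85×10⁷) = 72.67 dB
N = −174 + 72.67 + 4.86 = −96.47 dBm
SNR = P_sig − N = −79.6 − (−96.47) = 16.87 dB → 16.9 dB

16.9 dB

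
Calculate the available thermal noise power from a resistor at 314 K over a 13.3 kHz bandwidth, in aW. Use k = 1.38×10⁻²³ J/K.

57.6 aW

P_n = kTB = 1.38×10⁻²³ × 314 × 1.33×10⁴ = 5.76×10⁻¹⁷ W = 57.6 aW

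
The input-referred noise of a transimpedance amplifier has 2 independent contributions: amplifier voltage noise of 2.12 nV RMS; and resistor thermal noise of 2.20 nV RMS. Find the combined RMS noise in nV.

Uncorrelated sources add in power (mean-square): V_tot = √(ΣV_i²)
V_tot = √[(2.12×10⁻⁹)² + (2.20×10⁻⁹)²] = 3.06×10⁻⁹ V = 3.06 nV

3.06 nV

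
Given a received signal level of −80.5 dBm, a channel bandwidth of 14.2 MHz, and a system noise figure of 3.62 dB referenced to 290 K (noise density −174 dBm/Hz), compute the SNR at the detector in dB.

Noise floor: N = −174 + 10 log₁₀(B) + NF
10 log₁₀(1.42×10⁷) = 71.52 dB
N = −174 + 71.52 + 3.62 = −98.86 dBm
SNR = P_sig − N = −80.5 − (−98.86) = 18.36 dB → 18.4 dB

18.4 dB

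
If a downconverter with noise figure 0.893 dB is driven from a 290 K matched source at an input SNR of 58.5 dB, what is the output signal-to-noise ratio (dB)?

By definition F = SNR_in/SNR_out, so in dB: SNR_out = SNR_in − NF
SNR_out = 58.5 − 0.893 = 57.607 dB

57.607 dB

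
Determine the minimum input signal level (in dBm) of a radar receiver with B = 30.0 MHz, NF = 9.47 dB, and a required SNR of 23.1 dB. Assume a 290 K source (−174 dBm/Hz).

Sensitivity = −174 + 10 log₁₀(B) + NF + SNR_min
= −174 + 74.77 + 9.47 + 23.1
= −66.66 dBm → −66.7 dBm

−66.7 dBm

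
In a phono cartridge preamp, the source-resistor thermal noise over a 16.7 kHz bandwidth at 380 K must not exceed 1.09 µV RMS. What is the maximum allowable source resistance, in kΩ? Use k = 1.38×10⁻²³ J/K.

Johnson–Nyquist: V_n = √(4kTRB) ⇒ R = V_n² / (4kTB)
4kTB = 4 × 1.38×10⁻²³ × 380 × 1.67×10⁴ = 3.50×10⁻¹⁶
R = (1.09×10⁻⁶)² / 3.50×10⁻¹⁶ = 3.39×10³ Ω = 3.39 kΩ

3.39 kΩ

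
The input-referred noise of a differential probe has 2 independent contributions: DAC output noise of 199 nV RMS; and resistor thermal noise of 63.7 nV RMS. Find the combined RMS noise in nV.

Uncorrelated sources add in power (mean-square): V_tot = √(ΣV_i²)
V_tot = √[(1.99×10⁻⁷)² + (6.37×10⁻⁸)²] = 2.09×10⁻⁷ V = 209 nV

209 nV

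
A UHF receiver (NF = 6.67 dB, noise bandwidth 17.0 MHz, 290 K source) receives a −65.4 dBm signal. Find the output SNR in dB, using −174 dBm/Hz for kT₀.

Noise floor: N = −174 + 10 log₁₀(B) + NF
10 log₁₀(1.70×10⁷) = 72.3 dB
N = −174 + 72.3 + 6.67 = −95.03 dBm
SNR = P_sig − N = −65.4 − (−95.03) = 29.63 dB → 29.6 dB

29.6 dB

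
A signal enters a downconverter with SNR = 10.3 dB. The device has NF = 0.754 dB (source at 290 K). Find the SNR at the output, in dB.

9.546 dB

By definition F = SNR_in/SNR_out, so in dB: SNR_out = SNR_in − NF
SNR_out = 10.3 − 0.754 = 9.546 dB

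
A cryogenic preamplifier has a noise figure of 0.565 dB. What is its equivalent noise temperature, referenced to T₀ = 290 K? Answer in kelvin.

F = 10^(0.565/10) = 1.13894
T_e = (F − 1)·T₀ = (1.13894 − 1) × 290 = 40.3 K

40.3 K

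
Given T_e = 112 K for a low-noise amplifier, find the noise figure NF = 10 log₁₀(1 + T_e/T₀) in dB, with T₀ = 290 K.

1.42 dB

F = 1 + T_e/T₀ = 1 + 112/290 = 1.38621
NF = 10 log₁₀(1.38621) = 1.42 dB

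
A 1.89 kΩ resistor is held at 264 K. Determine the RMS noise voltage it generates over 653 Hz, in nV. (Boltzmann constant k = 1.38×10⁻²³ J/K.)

V_n = √(4kTRB)
4kTRB = 4 × 1.38×10⁻²³ × 264 × 1.89×10³ × 6.53×10² = 1.80×10⁻¹⁴ V²
V_n = √(1.80×10⁻¹⁴) = 1.34×10⁻⁷ V = 134 nV

134 nV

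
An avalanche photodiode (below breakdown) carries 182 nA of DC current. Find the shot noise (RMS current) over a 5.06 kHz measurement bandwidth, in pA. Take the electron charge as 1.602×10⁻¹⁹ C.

17.2 pA

I_n = √(2qI·B)
2qI·B = 2 × 1.602×10⁻¹⁹ × 1.82×10⁻⁷ × 5.06×10³ = 2.95×10⁻²² A²
I_n = √(2.95×10⁻²²) = 1.72×10⁻¹¹ A = 17.2 pA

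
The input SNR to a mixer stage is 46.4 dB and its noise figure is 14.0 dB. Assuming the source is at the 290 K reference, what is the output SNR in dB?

By definition F = SNR_in/SNR_out, so in dB: SNR_out = SNR_in − NF
SNR_out = 46.4 − 14.0 = 32.4 dB

32.4 dB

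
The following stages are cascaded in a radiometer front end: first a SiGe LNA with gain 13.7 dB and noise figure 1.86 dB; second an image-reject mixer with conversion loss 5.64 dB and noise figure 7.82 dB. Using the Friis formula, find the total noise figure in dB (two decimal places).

Convert to linear (a loss of L dB is a gain of −L dB): F_i = 10^(NF_i/10), G_i = 10^(G_i,dB/10)
  Stage 1: F_1 = 10^(1.86/10) = 1.535, G_1 = 10^(13.7/10) = 23.44
  Stage 2: F_2 = 10^(7.82/10) = 6.053, G_2 = 10^(−5.64/10) = 0.2729
Friis cascade:
  F = 1.535 + (6.053 − 1)/23.44 = 1.750
NF = 10 log₁₀(1.750) = 2.43 dB

2.43 dB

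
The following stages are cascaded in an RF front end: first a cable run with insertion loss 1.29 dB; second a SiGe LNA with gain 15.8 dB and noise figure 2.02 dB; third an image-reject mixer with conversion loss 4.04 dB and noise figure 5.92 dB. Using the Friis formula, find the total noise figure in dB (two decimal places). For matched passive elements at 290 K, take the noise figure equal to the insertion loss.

Convert to linear (a loss of L dB is a gain of −L dB): F_i = 10^(NF_i/10), G_i = 10^(G_i,dB/10)
  Stage 1: F_1 = 10^(1.29/10) = 1.346, G_1 = 10^(−1.29/10) = 0.7430
  Stage 2: F_2 = 10^(2.02/10) = 1.592, G_2 = 10^(15.8/10) = 38.02
  Stage 3: F_3 = 10^(5.92/10) = 3.908, G_3 = 10^(−4.04/10) = 0.3945
Friis cascade:
  F = 1.346 + (1.592 − 1)/0.7430 + (3.908 − 1)/28.25 = 2.246
NF = 10 log₁₀(2.246) = 3.51 dB

3.51 dB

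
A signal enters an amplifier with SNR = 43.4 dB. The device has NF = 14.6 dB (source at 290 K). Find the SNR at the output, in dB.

By definition F = SNR_in/SNR_out, so in dB: SNR_out = SNR_in − NF
SNR_out = 43.4 − 14.6 = 28.8 dB

28.8 dB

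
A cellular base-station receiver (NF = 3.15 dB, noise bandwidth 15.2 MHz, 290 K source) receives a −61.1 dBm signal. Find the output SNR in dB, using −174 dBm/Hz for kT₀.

Noise floor: N = −174 + 10 log₁₀(B) + NF
10 log₁₀(1.52×10⁷) = 71.82 dB
N = −174 + 71.82 + 3.15 = −99.03 dBm
SNR = P_sig − N = −61.1 − (−99.03) = 37.93 dB → 37.9 dB

37.9 dB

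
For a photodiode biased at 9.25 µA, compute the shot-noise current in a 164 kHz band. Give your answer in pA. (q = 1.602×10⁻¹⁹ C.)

I_n = √(2qI·B)
2qI·B = 2 × 1.602×10⁻¹⁹ × 9.25×10⁻⁶ × 1.64×10⁵ = 4.86×10⁻¹⁹ A²
I_n = √(4.86×10⁻¹⁹) = 6.97×10⁻¹⁰ A = 697 pA

697 pA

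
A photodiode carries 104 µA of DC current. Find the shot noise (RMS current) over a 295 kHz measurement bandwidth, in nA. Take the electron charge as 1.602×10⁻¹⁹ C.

3.14 nA

I_n = √(2qI·B)
2qI·B = 2 × 1.602×10⁻¹⁹ × 1.04×10⁻⁴ × 2.95×10⁵ = 9.83×10⁻¹⁸ A²
I_n = √(9.83×10⁻¹⁸) = 3.14×10⁻⁹ A = 3.14 nA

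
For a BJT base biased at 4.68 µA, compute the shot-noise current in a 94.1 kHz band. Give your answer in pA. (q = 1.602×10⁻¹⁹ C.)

376 pA

I_n = √(2qI·B)
2qI·B = 2 × 1.602×10⁻¹⁹ × 4.68×10⁻⁶ × 9.41×10⁴ = 1.41×10⁻¹⁹ A²
I_n = √(1.41×10⁻¹⁹) = 3.76×10⁻¹⁰ A = 376 pA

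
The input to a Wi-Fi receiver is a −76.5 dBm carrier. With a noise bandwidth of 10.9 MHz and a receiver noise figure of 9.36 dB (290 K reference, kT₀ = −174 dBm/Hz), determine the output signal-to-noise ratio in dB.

Noise floor: N = −174 + 10 log₁₀(B) + NF
10 log₁₀(1.09×10⁷) = 70.37 dB
N = −174 + 70.37 + 9.36 = −94.27 dBm
SNR = P_sig − N = −76.5 − (−94.27) = 17.77 dB → 17.8 dB

17.8 dB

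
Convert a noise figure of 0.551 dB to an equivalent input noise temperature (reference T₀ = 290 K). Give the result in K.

F = 10^(0.551/10) = 1.13527
T_e = (F − 1)·T₀ = (1.13527 − 1) × 290 = 39.2 K

39.2 K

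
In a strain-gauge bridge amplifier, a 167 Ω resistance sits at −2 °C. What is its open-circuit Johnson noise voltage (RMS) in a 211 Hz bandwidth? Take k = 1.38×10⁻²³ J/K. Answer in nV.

T = −2 °C + 273.15 = 271.15 K
V_n = √(4kTRB)
4kTRB = 4 × 1.38×10⁻²³ × 271.15 × 1.67×10² × 2.11×10² = 5.27×10⁻¹⁶ V²
V_n = √(5.27×10⁻¹⁶) = 2.30×10⁻⁸ V = 23.0 nV

23.0 nV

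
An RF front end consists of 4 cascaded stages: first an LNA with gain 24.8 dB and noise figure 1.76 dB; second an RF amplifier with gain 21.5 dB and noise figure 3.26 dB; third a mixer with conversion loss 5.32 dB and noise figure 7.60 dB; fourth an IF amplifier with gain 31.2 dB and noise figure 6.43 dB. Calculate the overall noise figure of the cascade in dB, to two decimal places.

Convert to linear (a loss of L dB is a gain of −L dB): F_i = 10^(NF_i/10), G_i = 10^(G_i,dB/10)
  Stage 1: F_1 = 10^(1.76/10) = 1.500, G_1 = 10^(24.8/10) = 302.0
  Stage 2: F_2 = 10^(3.26/10) = 2.118, G_2 = 10^(21.5/10) = 141.3
  Stage 3: F_3 = 10^(7.60/10) = 5.754, G_3 = 10^(−5.32/10) = 0.2938
  Stage 4: F_4 = 10^(6.43/10) = 4.395, G_4 = 10^(31.2/10) = 1318
Friis cascade:
  F = 1.500 + (2.118 − 1)/302.0 + (5.754 − 1)/4.266×10⁴ + (4.395 − 1)/1.253×10⁴ = 1.504
NF = 10 log₁₀(1.504) = 1.77 dB

1.77 dB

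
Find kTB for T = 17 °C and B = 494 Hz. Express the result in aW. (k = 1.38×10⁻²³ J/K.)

1.98 aW

T = 17 °C + 273.15 = 290.15 K
P_n = kTB = 1.38×10⁻²³ × 290.15 × 4.94×10² = 1.98×10⁻¹⁸ W = 1.98 aW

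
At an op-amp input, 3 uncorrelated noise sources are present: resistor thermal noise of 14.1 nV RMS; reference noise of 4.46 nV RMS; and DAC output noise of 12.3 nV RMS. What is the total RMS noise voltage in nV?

19.2 nV

Uncorrelated sources add in power (mean-square): V_tot = √(ΣV_i²)
V_tot = √[(1.41×10⁻⁸)² + (4.46×10⁻⁹)² + (1.23×10⁻⁸)²] = 1.92×10⁻⁸ V = 19.2 nV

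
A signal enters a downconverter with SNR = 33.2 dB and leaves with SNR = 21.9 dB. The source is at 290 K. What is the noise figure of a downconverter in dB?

11.3 dB

NF (dB) = SNR_in(dB) − SNR_out(dB) when the source is at T₀
NF = 33.2 − 21.9 = 11.3 dB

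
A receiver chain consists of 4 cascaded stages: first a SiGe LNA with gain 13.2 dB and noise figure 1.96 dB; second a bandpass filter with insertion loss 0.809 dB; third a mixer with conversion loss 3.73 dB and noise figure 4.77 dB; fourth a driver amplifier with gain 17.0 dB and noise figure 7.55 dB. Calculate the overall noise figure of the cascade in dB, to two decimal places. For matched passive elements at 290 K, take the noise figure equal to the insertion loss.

3.68 dB

Convert to linear (a loss of L dB is a gain of −L dB): F_i = 10^(NF_i/10), G_i = 10^(G_i,dB/10)
  Stage 1: F_1 = 10^(1.96/10) = 1.570, G_1 = 10^(13.2/10) = 20.89
  Stage 2: F_2 = 10^(0.809/10) = 1.205, G_2 = 10^(−0.809/10) = 0.8300
  Stage 3: F_3 = 10^(4.77/10) = 2.999, G_3 = 10^(−3.73/10) = 0.4236
  Stage 4: F_4 = 10^(7.55/10) = 5.689, G_4 = 10^(17.0/10) = 50.12
Friis cascade:
  F = 1.570 + (1.205 − 1)/20.89 + (2.999 − 1)/17.34 + (5.689 − 1)/7.347 = 2.334
NF = 10 log₁₀(2.334) = 3.68 dB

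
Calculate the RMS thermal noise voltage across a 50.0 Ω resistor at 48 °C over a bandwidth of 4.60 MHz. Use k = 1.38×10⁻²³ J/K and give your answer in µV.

2.02 µV

T = 48 °C + 273.15 = 321.15 K
V_n = √(4kTRB)
4kTRB = 4 × 1.38×10⁻²³ × 321.15 × 5.00×10¹ × 4.60×10⁶ = 4.08×10⁻¹² V²
V_n = √(4.08×10⁻¹²) = 2.02×10⁻⁶ V = 2.02 µV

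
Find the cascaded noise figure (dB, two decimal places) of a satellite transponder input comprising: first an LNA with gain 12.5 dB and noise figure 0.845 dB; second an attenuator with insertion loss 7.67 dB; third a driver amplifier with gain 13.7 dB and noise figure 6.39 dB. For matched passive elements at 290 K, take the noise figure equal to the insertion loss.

Convert to linear (a loss of L dB is a gain of −L dB): F_i = 10^(NF_i/10), G_i = 10^(G_i,dB/10)
  Stage 1: F_1 = 10^(0.845/10) = 1.215, G_1 = 10^(12.5/10) = 17.78
  Stage 2: F_2 = 10^(7.67/10) = 5.848, G_2 = 10^(−7.67/10) = 0.1710
  Stage 3: F_3 = 10^(6.39/10) = 4.355, G_3 = 10^(13.7/10) = 23.44
Friis cascade:
  F = 1.215 + (5.848 − 1)/17.78 + (4.355 − 1)/3.041 = 2.591
NF = 10 log₁₀(2.591) = 4.13 dB

4.13 dB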